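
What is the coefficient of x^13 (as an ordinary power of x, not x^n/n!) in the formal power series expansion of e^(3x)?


The exponential series is e^y = sum_{k>=0} y^k / k!. Substituting y = 3x gives
e^(3x) = sum_{k>=0} 3^k x^k / k!.
So the coefficient of x^n is a^n/n! with a = 3, n = 13:
3^13 / 13! = 1594323/6227020800 = 6561/25625600

6561/25625600


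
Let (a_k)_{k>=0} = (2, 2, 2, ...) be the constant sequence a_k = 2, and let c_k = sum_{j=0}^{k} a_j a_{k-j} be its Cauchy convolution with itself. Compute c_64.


Since a_j = 2 for all j >= 0, the convolution sum becomes
c_k = sum_{j=0}^{k} 2 * 2 = 4 * (k + 1).
Equivalently, the generating function of (a_k) is 2/(1 - x) and its square is 4/(1 - x)^2 = sum_{k>=0} 4(k + 1) x^k.
For k = 64: 4 * 65 = 260.

260


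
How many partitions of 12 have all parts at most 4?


Using the generating function (1-x)^(-1)(1-x^2)^(-1)...(1-x^4)^(-1),
the coefficient of x^12 counts these restricted partitions.
Result = 34

34


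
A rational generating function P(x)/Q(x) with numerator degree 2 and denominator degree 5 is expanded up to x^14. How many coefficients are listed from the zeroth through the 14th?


Expanding up to x^14 gives the coefficients for x^0, x^1, ..., x^14.
That is 14 + 1 = 15 coefficients in total.

15


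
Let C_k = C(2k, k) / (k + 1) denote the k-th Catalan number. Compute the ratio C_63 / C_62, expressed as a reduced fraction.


Using C_k = (2k)! / (k! (k+1)!), the ratio C_{k+1}/C_k simplifies to
C_{k+1}/C_k = [(2k+2)! / ((k+1)! (k+2)!)] * [k! (k+1)! / (2k)!]
 = (2k+2)(2k+1) / ((k+1)(k+2)) = 2(2k+1) / (k+2).
For k = 62: 2(2*62 + 1) / (62 + 2) = 250/64 = 125/32.

125/32


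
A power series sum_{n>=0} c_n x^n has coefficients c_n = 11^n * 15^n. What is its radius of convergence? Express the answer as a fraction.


By the root test (Cauchy-Hadamard), the radius is R = 1 / limsup_n |c_n|^(1/n).
Here |c_n|^(1/n) = (11^n * 15^n)^(1/n) = 11 * 15 = 165 for all n.
So R = 1/165 = 1/165.

1/165


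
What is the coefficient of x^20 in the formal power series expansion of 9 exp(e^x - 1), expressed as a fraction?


exp(e^x - 1) is the exponential generating function for the Bell numbers Bell_k: exp(e^x - 1) = sum_{k>=0} Bell_k x^k / k!.
So the coefficient of x^20 in 9 exp(e^x - 1) is 9 Bell_20 / 20!.
Computing: Bell_20 = 51724158235372 and 20! = 2432902008176640000, giving
9 * 51724158235372/2432902008176640000 = 263898766507/1379196149760000.

263898766507/1379196149760000


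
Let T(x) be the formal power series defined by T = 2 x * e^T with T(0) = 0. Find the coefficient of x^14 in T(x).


Apply the Lagrange inversion formula: if T = 2 x * phi(T) with phi(t) = e^t, then
[x^n] T = 2^n * (1/n) [t^(n-1)] phi(t)^n = 2^n * (1/n) [t^(n-1)] e^(n t) = 2^n * (1/n) * n^(n-1) / (n-1)! = 2^n * n^(n-1) / n!.
When c = 1 this is the Cayley count of rooted labeled trees on n vertices, divided by n!.
For n = 14: 2^14 * 14^13 / 14! = 16384 * 793714773254144/87178291200 = 129586085429248/868725.

129586085429248/868725


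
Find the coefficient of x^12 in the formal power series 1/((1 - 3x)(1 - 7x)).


By partial fractions or Cauchy convolution:
The coefficient equals sum_{k=0}^{12} 3^k * 7^(12-k).
= 24221854021

24221854021


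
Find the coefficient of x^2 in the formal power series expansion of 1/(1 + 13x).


Write 1/(1 + c x) = 1/(1 - (-c) x) and apply the geometric-series identity
1/(1 - y) = sum_{k>=0} y^k to get 1/(1 + c x) = sum_{k>=0} (-c)^k x^k.
So the coefficient of x^k is (-c)^k = (-1)^k * c^k.
Here c = 13 and k = 2:
(-13)^2 = 1 * 169 = 169

169


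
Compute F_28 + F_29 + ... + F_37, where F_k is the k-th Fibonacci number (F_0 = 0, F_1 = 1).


Use the identity sum_{k=0}^{N} F_k = F_{N+2} - 1 (which follows from F_{k+2} - F_{k+1} = F_k). Then
sum_{k=28}^{37} F_k = (F_{39} - 1) - (F_{29} - 1) = F_{39} - F_{29}.
Computing: F_{39} = 63245986, F_{29} = 514229, so
Sum = 63245986 - 514229 = 62731757.

62731757


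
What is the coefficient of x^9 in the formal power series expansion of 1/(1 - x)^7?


The expansion 1/(1 - x)^r = sum_{k>=0} C(k + r - 1, r - 1) x^k follows from the multiset / negative-binomial theorem (or from repeated differentiation of the geometric series).
For r = 7 and k = 9:
C(15, 6) = 1307674368000 / (720 * 362880) = 5005.

5005


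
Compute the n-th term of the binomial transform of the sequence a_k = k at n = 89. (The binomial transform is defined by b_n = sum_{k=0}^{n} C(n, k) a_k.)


With a_k = k, b_n = sum_{k=0}^{n} C(n, k) k. Using k * C(n, k) = n * C(n-1, k-1) gives b_n = n * sum_{k>=1} C(n-1, k-1) = n * 2^(n-1).
For n = 89: 89 * 2^88 = 89 * 309485009821345068724781056 = 27544165874099711116505513984.

27544165874099711116505513984


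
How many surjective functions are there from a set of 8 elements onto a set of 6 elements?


By inclusion-exclusion on which target elements are missed, the number of surjections from an n-set onto a k-set is
surj(n, k) = sum_{j=0}^{k} (-1)^j C(k, j) (k - j)^n.
Equivalently surj(n, k) = k! * S(n, k), where S(n, k) is the Stirling number of the second kind.
For n = 8, k = 6:
S(8, 6) = 266, so
surj = 6! * 266 = 720 * 266 = 191520.

191520


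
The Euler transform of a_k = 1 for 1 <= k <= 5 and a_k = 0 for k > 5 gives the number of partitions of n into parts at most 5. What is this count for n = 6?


Partitions of 6 into parts at most 5:
Using generating function (1-x)^(-1)(1-x^2)^(-1)...(1-x^5)^(-1),
the coefficient of x^6 = 10

10


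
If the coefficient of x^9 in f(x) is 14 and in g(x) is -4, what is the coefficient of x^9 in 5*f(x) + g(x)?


Scalar multiplication scales coefficients: 5 * 14 = 70.
Then add the g coefficient: 70 + -4
= 66

66


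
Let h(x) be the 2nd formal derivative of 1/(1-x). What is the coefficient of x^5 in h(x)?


Differentiating 2 times: d^2/dx^2 [1/(1-x)] = 2!/(1-x)^3.
The expansion 1/(1-x)^3 = sum_{k>=0} C(k+2, 2) x^k, so the coefficient of x^n in 2!/(1-x)^3 is 2! * C(n+2, 2).
For n = 5: 2 * C(7, 2) = 2 * 21 = 42

42


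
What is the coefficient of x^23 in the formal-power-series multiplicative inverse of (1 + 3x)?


The inverse is 1/(1 + 3x). Apply the geometric identity 1/(1 - y) = sum_{k>=0} y^k with y = -3x:
1/(1 + 3x) = sum_{k>=0} (-3)^k x^k.
So the coefficient of x^23 is (-3)^23 = -94143178827.

-94143178827


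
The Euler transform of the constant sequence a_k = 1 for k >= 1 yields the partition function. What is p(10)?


The Euler transform converts the sequence a_k = 1 into the number of integer partitions.
Using the recurrence or dynamic programming:
p(10) = 42

42


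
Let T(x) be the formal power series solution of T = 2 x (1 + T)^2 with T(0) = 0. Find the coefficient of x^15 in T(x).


Apply the Lagrange inversion formula: if T = 2 x * phi(T) with phi(t) = (1 + t)^2, then [x^n] T = 2^n * (1/n) [t^(n-1)] phi(t)^n = 2^n * (1/n) [t^(n-1)] (1 + t)^(2n) = 2^n * (1/n) C(2n, n-1).
Using the identity C(2n, n-1) = C(2n, n) * n / (n+1), the unscaled factor equals C(2n, n) / (n+1) = C_n, the n-th Catalan number.
For n = 15: C_15 = C(30, 15) / 16 = 155117520/16 = 9694845.
With the 2^15 = 32768 factor, the coefficient is 32768 * 9694845 = 317680680960.

317680680960


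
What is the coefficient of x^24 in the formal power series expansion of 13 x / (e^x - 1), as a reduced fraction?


The exponential generating function for Bernoulli numbers is
x / (e^x - 1) = sum_{k>=0} B_k x^k / k!.
So the coefficient of x^24 in 13 x / (e^x - 1) is 13 B_24 / 24!.
Computing: B_24 = -236364091/2730, 24! = 620448401733239439360000, giving
13 * -236364091/2730 / 620448401733239439360000 = -236364091/130294164363980282265600000.

-236364091/130294164363980282265600000


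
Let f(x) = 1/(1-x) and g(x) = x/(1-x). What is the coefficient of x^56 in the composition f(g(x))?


First simplify the composition: f(g(x)) = 1/(1 - x/(1-x)) = (1-x)/((1-x) - x) = (1-x)/(1-2x).
Now extract the coefficient. Write (1-x)/(1-2x) = 1/(1-2x) - x/(1-2x).
The coefficient of x^n in 1/(1-2x) is 2^n, and in x/(1-2x) is 2^(n-1) (for n >= 1).
So the coefficient of x^56 is 2^56 - 2^55 = 72057594037927936 - 36028797018963968 = 36028797018963968.

36028797018963968


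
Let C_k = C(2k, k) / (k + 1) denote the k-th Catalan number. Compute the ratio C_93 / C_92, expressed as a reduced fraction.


Using C_k = (2k)! / (k! (k+1)!), the ratio C_{k+1}/C_k simplifies to
C_{k+1}/C_k = [(2k+2)! / ((k+1)! (k+2)!)] * [k! (k+1)! / (2k)!]
 = (2k+2)(2k+1) / ((k+1)(k+2)) = 2(2k+1) / (k+2).
For k = 92: 2(2*92 + 1) / (92 + 2) = 370/94 = 185/47.

185/47


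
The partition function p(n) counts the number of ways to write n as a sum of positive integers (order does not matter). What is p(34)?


Using the generating function prod_{k>=1} 1/(1-x^k), we compute p(34).
By dynamic programming over parts 1 through 34:
p(34) = 12310

12310


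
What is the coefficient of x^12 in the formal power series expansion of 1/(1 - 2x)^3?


The general identity 1/(1 - c x)^r = sum_{k>=0} c^k C(k + r - 1, r - 1) x^k follows by substituting y = c x into 1/(1 - y)^r = sum_{k>=0} C(k + r - 1, r - 1) y^k.
For c = 2, r = 3, k = 12:
2^12 * C(14, 2) = 4096 * 91 = 372736.

372736


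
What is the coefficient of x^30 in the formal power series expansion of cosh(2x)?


The Maclaurin series is cosh(t) = sum_{m>=0} t^(2m) / (2m)!, so substituting t = 2x, only even powers of x are nonzero, with coefficient of x^(2m) equal to 2^(2m) / (2m)!.
For x^30 the coefficient is 2^30/30! = 1073741824/265252859812191058636308480000000 = 16/3952575621190533915703125.

16/3952575621190533915703125


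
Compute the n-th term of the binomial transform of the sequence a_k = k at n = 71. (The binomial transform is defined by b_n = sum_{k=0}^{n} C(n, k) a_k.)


With a_k = k, b_n = sum_{k=0}^{n} C(n, k) k. Using k * C(n, k) = n * C(n-1, k-1) gives b_n = n * sum_{k>=1} C(n-1, k-1) = n * 2^(n-1).
For n = 71: 71 * 2^70 = 71 * 1180591620717411303424 = 83822005070936202543104.

83822005070936202543104


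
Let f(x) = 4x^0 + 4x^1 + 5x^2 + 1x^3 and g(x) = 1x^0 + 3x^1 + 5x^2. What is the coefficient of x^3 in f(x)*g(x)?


Cauchy product at x^3:
4*5 + 5*3 + 1*1
= 36

36


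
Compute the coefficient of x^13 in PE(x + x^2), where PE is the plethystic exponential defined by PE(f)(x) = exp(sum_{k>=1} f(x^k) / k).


With f(x) = x + x^2, the exponent is sum_{k>=1} (x^k + x^(2k)) / k = -ln(1 - x) - ln(1 - x^2). Exponentiating:
PE(x + x^2) = 1 / ((1 - x)(1 - x^2)).
This is the generating function for partitions of n into parts of size 1 or 2. The number of 2's can be any j in 0..6, and the rest are 1's, so
[x^13] = floor(13/2) + 1 = 7.

7


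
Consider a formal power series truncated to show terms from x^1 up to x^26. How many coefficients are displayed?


From x^1 to x^26 inclusive, the count is 26 - 1 + 1 = 26.

26


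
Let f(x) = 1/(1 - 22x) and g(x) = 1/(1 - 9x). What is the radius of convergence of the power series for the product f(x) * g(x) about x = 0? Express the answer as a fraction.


The radius of 1/(1 - 22x) is 1/22 (nearest singularity at x = 1/22), and the radius of 1/(1 - 9x) is 1/9.
The product f(x)*g(x) = 1/((1 - 22x)(1 - 9x)) has singularities at both 1/22 and 1/9, so its radius of convergence is the distance to the nearest one:
min(1/22, 1/9) = 1/22.

1/22


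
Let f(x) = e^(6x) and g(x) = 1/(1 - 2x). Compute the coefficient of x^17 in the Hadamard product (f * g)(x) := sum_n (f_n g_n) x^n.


Expanding: f_k = 6^k/k! (from e^(6x)) and g_k = 2^k (from 1/(1 - 2x)). So the Hadamard coefficient (f * g)_k = 6^k 2^k / k! = (12)^k / k!.
For k = 17: 12^17/17! = 2218611106740436992/355687428096000 = 92876046336/14889875.

92876046336/14889875


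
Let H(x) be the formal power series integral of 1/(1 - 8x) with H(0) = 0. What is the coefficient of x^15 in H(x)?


1/(1 - 8x) = sum_{k>=0} 8^k x^k. Integrating termwise with H(0) = 0:
H(x) = sum_{k>=0} 8^k x^(k+1) / (k+1) = sum_{m>=1} 8^(m-1) x^m / m.
For m = 15: 8^14/15 = 4398046511104/15 = 4398046511104/15.

4398046511104/15


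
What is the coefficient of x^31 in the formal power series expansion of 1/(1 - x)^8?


The negative binomial / multiset identity is
1/(1 - x)^r = sum_{k>=0} C(k + r - 1, r - 1) x^k.
Here r = 8 and k = 31, so the coefficient is
C(31 + 7, 7) = C(38, 7)
= 12620256

12620256


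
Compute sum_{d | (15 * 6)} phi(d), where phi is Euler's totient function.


First, 15 * 6 = 90. One classical identity is sum_{d | n} phi(d) = n (each k in [1, n] has a unique gcd with n, and among the k's with gcd(k, n) = n/d there are phi(d) of them). So the sum equals 90. We also verify directly:
Divisors of 90: 1, 2, 3, 5, 6, 9, 10, 15, 18, 30, 45, 90.
phi values: 1, 1, 2, 4, 2, 6, 4, 8, 6, 8, 24, 24.
Sum = 90.

90


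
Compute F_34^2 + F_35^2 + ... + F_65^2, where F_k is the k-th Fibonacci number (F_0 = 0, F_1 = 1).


There is a standard identity sum_{k=0}^{N} F_k^2 = F_N * F_{N+1} (proved inductively from the telescoping relation F_k^2 = F_k F_{k+1} - F_{k-1} F_k). Then
sum_{k=34}^{65} F_k^2 = F_65 F_66 - F_33 F_34.
Computing: F_65 = 17167680177565, F_66 = 27777890035288, F_33 = 3524578, F_34 = 5702887.
Sum = 17167680177565 * 27777890035288 - 3524578 * 5702887 = 476881932133374035685857034.

476881932133374035685857034


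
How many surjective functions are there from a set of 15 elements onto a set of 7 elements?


By inclusion-exclusion on which target elements are missed, the number of surjections from an n-set onto a k-set is
surj(n, k) = sum_{j=0}^{k} (-1)^j C(k, j) (k - j)^n.
Equivalently surj(n, k) = k! * S(n, k), where S(n, k) is the Stirling number of the second kind.
For n = 15, k = 7:
S(15, 7) = 408741333, so
surj = 7! * 408741333 = 5040 * 408741333 = 2060056318320.

2060056318320


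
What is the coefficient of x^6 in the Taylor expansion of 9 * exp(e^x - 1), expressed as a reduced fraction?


exp(e^x - 1) = sum_{k>=0} Bell_k x^k / k!, where Bell_k is the k-th Bell number.
So the coefficient of x^6 is 9 * Bell_6 / 6!.
Computing: Bell_6 = 203 and 6! = 720, giving
9 * 203/720 = 203/80.

203/80


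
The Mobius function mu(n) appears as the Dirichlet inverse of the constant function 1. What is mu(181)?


181 = 181 (all distinct primes).
mu(181) = (-1)^1 = -1

-1


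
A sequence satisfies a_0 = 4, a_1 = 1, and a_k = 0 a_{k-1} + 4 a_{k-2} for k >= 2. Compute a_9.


The characteristic equation is t^2 - 0 t - 4 = 0, with roots r_1 = 2 and r_2 = -2 (so c_1 = r_1 + r_2, c_2 = -r_1 r_2 as required).
One can use the closed form a_n = A r_1^n + B r_2^n, but direct iteration is more reliable:
a_0 = 4, a_1 = 1, a_2 = 16, a_3 = 4, a_4 = 64, a_5 = 16, a_6 = 256, a_7 = 64, a_8 = 1024, a_9 = 256.
So a_9 = 256.

256


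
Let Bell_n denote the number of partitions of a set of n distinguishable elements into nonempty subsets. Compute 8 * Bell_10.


Bell_10 can be computed from the Bell triangle or from Dobinski's identity Bell_n = (1/e) * sum_{k>=0} k^n / k!.
Computing Bell_10 = 115975.
Then 8 * 115975 = 927800.

927800


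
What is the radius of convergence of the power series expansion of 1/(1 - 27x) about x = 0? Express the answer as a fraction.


Expanding 1/(1 - 27x) = sum_{k>=0} 27^k x^k, the series converges when |27x| < 1, i.e., |x| < 1/27.
So the radius of convergence is 1/27 = 1/27.

1/27


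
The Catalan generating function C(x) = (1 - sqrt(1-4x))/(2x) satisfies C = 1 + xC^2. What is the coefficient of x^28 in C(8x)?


Substituting x -> 8x scales the n-th coefficient by 8^n, so [x^28] C(8x) = 8^28 * C_28.
C_28 = C(2*28, 28)/(29) = 7648690600760440/29 = 263747951750360.
So 8^28 * 263747951750360 = 19342813113834066795298816 * 263747951750360 = 5101627339863738119353729513246435573760.

5101627339863738119353729513246435573760


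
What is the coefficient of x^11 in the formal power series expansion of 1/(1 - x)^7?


The expansion 1/(1 - x)^r = sum_{k>=0} C(k + r - 1, r - 1) x^k follows from the multiset / negative-binomial theorem (or from repeated differentiation of the geometric series).
For r = 7 and k = 11:
C(17, 6) = 355687428096000 / (720 * 39916800) = 12376.

12376


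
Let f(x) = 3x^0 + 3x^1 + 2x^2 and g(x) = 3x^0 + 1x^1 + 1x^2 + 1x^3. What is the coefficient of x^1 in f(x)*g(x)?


Cauchy product at x^1:
3*1 + 3*3
= 12

12


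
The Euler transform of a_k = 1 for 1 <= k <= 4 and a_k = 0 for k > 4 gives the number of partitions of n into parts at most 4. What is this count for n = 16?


Partitions of 16 into parts at most 4:
Using generating function (1-x)^(-1)(1-x^2)^(-1)...(1-x^4)^(-1),
the coefficient of x^16 = 64

64


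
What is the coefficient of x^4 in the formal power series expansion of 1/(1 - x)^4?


The negative binomial / multiset identity is
1/(1 - x)^r = sum_{k>=0} C(k + r - 1, r - 1) x^k.
Here r = 4 and k = 4, so the coefficient is
C(4 + 3, 3) = C(7, 3)
= 35

35


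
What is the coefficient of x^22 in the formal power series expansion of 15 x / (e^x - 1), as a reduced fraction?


The exponential generating function for Bernoulli numbers is
x / (e^x - 1) = sum_{k>=0} B_k x^k / k!.
So the coefficient of x^22 in 15 x / (e^x - 1) is 15 B_22 / 22!.
Computing: B_22 = 854513/138, 22! = 1124000727777607680000, giving
15 * 854513/138 / 1124000727777607680000 = 77683/940073335959453696000.

77683/940073335959453696000


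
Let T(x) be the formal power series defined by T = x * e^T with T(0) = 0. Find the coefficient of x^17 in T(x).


Apply the Lagrange inversion formula: if T = x * phi(T) with phi(t) = e^t, then
[x^n] T = (1/n) [t^(n-1)] phi(t)^n = (1/n) [t^(n-1)] e^(n t) = (1/n) * n^(n-1) / (n-1)! = n^(n-1) / n!.
When c = 1 this is the Cayley count of rooted labeled trees on n vertices, divided by n!.
For n = 17: 17^16 / 17! = 48661191875666868481/355687428096000 = 2862423051509815793/20922789888000.

2862423051509815793/20922789888000


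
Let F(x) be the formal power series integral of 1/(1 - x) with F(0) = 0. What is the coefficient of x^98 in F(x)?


1/(1 - x) = sum_{k>=0} x^k. Integrating termwise and using F(0) = 0 gives
F(x) = sum_{k>=0} x^(k+1) / (k+1) = sum_{m>=1} x^m / m = -ln(1 - x).
So the coefficient of x^98 is 1/98 = 1/98.

1/98


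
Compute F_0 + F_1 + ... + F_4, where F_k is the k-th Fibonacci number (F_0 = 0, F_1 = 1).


Use the identity sum_{k=0}^{N} F_k = F_{N+2} - 1 (which follows from F_{k+2} - F_{k+1} = F_k). Then
sum_{k=0}^{4} F_k = (F_{6} - 1) - (F_{1} - 1) = F_{6} - F_{1}.
Computing: F_{6} = 8, F_{1} = 1, so
Sum = 8 - 1 = 7.

7


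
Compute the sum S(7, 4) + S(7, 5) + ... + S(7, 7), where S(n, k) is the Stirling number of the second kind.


By definition, S(n, k) counts partitions of an n-set into exactly k nonempty blocks.
Computing row n = 7 for k = 4..7:
S(7, k): 350, 140, 21, 1
Sum = 512.

512


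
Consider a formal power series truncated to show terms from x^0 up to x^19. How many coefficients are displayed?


From x^0 to x^19 inclusive, the count is 19 - 0 + 1 = 20.

20


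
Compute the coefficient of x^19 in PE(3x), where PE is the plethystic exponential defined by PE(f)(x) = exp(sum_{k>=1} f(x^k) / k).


With f(x) = 3x, the exponent is sum_{k>=1} 3 x^k / k = 3 * (-ln(1 - x)). Exponentiating:
PE(3x) = exp(-3 ln(1 - x)) = 1/(1 - x)^3.
By the negative binomial expansion, [x^n] 1/(1 - x)^3 = C(n + 2, 2).
For n = 19: C(21, 2) = 210.

210


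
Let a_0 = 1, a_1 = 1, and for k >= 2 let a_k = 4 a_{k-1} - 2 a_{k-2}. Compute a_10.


Iterating the recurrence forward:
a_0 = 1
a_1 = 1
a_2 = 4*1 - 2*1 = 2
a_3 = 4*2 - 2*1 = 6
a_4 = 4*6 - 2*2 = 20
a_5 = 4*20 - 2*6 = 68
a_6 = 4*68 - 2*20 = 232
a_7 = 4*232 - 2*68 = 792
a_8 = 4*792 - 2*232 = 2704
a_9 = 4*2704 - 2*792 = 9232
a_10 = 4*9232 - 2*2704 = 31520
So a_10 = 31520.

31520


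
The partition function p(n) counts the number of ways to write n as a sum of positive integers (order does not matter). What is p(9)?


Using the generating function prod_{k>=1} 1/(1-x^k), we compute p(9).
By dynamic programming over parts 1 through 9:
p(9) = 30

30


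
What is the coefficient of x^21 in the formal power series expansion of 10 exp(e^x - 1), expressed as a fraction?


exp(e^x - 1) is the exponential generating function for the Bell numbers Bell_k: exp(e^x - 1) = sum_{k>=0} Bell_k x^k / k!.
So the coefficient of x^21 in 10 exp(e^x - 1) is 10 Bell_21 / 21!.
Computing: Bell_21 = 474869816156751 and 21! = 51090942171709440000, giving
10 * 474869816156751/51090942171709440000 = 158289938718917/1703031405723648000.

158289938718917/1703031405723648000


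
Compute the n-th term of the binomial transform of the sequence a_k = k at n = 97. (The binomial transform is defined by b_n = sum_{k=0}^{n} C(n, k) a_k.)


With a_k = k, b_n = sum_{k=0}^{n} C(n, k) k. Using k * C(n, k) = n * C(n-1, k-1) gives b_n = n * sum_{k>=1} C(n-1, k-1) = n * 2^(n-1).
For n = 97: 97 * 2^96 = 97 * 79228162514264337593543950336 = 7685131763883640746573763182592.

7685131763883640746573763182592


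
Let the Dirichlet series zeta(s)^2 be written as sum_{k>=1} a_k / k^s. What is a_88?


The Dirichlet convolution of the constant function 1 with itself gives (1 * 1)(k) = sum_{d | k} 1 = d(k), the number of positive divisors of k.
Since zeta(s) = sum_{k>=1} 1/k^s, we have zeta(s)^2 = sum_{k>=1} d(k)/k^s, so a_k = d(k).
For k = 88: the divisors are 1, 2, 4, 8, 11, 22, 44, 88.
Count = 8.

8


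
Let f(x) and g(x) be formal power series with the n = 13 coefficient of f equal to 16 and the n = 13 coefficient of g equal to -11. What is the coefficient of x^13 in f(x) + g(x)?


Addition of formal power series is termwise.
The coefficient of x^13 in f + g = 16 + -11
= 5

5


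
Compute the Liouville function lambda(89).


The Liouville function is lambda(k) = (-1)^Omega(k), where Omega(k) counts the prime factors of k with multiplicity.
Factoring: 89 = 89, so Omega(89) = 1.
lambda(89) = (-1)^1 = -1.

-1


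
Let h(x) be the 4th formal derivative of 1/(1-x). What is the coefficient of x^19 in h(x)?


Differentiating 4 times: d^4/dx^4 [1/(1-x)] = 4!/(1-x)^5.
The expansion 1/(1-x)^5 = sum_{k>=0} C(k+4, 4) x^k, so the coefficient of x^n in 4!/(1-x)^5 is 4! * C(n+4, 4).
For n = 19: 24 * C(23, 4) = 24 * 8855 = 212520

212520


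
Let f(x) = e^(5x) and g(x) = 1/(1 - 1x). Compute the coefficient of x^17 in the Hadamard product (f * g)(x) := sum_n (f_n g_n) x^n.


Expanding: f_k = 5^k/k! (from e^(5x)) and g_k = 1^k (from 1/(1 - 1x)). So the Hadamard coefficient (f * g)_k = 5^k 1^k / k! = (5)^k / k!.
For k = 17: 5^17/17! = 762939453125/355687428096000 = 6103515625/2845499424768.

6103515625/2845499424768


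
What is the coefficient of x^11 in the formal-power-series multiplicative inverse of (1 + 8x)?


The inverse is 1/(1 + 8x). Apply the geometric identity 1/(1 - y) = sum_{k>=0} y^k with y = -8x:
1/(1 + 8x) = sum_{k>=0} (-8)^k x^k.
So the coefficient of x^11 is (-8)^11 = -8589934592.

-8589934592


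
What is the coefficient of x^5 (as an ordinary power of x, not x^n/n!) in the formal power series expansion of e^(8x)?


The exponential series is e^y = sum_{k>=0} y^k / k!. Substituting y = 8x gives
e^(8x) = sum_{k>=0} 8^k x^k / k!.
So the coefficient of x^n is a^n/n! with a = 8, n = 5:
8^5 / 5! = 32768/120 = 4096/15

4096/15


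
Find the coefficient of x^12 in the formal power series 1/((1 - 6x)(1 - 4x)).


By partial fractions or Cauchy convolution:
The coefficient equals sum_{k=0}^{12} 6^k * 4^(12-k).
= 6496792576

6496792576


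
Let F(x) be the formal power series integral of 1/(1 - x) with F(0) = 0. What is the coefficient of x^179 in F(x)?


1/(1 - x) = sum_{k>=0} x^k. Integrating termwise and using F(0) = 0 gives
F(x) = sum_{k>=0} x^(k+1) / (k+1) = sum_{m>=1} x^m / m = -ln(1 - x).
So the coefficient of x^179 is 1/179 = 1/179.

1/179


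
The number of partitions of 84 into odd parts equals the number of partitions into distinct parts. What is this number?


Computing partitions of 84 into odd parts (1, 3, 5, ...):
Using the generating function prod_{k>=0} 1/(1-x^(2k+1)),
the count is 111322

111322


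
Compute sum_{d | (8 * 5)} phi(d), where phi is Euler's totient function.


First, 8 * 5 = 40. One classical identity is sum_{d | n} phi(d) = n (each k in [1, n] has a unique gcd with n, and among the k's with gcd(k, n) = n/d there are phi(d) of them). So the sum equals 40. We also verify directly:
Divisors of 40: 1, 2, 4, 5, 8, 10, 20, 40.
phi values: 1, 1, 2, 4, 4, 4, 8, 16.
Sum = 40.

40


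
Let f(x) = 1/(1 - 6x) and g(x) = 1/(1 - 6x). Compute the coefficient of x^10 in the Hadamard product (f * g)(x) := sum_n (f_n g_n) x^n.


f has coefficients f_k = 6^k and g has coefficients g_k = 6^k, so the Hadamard product has coefficient (f*g)_k = 6^k * 6^k = 36^k.
For k = 10: 36^10 = 3656158440062976.

3656158440062976


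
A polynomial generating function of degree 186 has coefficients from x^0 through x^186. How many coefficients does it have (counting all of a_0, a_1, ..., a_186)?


A polynomial of degree 186 takes the form a_0 + a_1 x + ... + a_186 x^186.
The number of coefficients is 186 + 1 = 187.

187


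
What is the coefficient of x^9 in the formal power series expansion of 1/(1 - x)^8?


The negative binomial / multiset identity is
1/(1 - x)^r = sum_{k>=0} C(k + r - 1, r - 1) x^k.
Here r = 8 and k = 9, so the coefficient is
C(9 + 7, 7) = C(16, 7)
= 11440

11440


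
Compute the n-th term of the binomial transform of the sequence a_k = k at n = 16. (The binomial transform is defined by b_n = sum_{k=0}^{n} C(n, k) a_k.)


With a_k = k, b_n = sum_{k=0}^{n} C(n, k) k. Using k * C(n, k) = n * C(n-1, k-1) gives b_n = n * sum_{k>=1} C(n-1, k-1) = n * 2^(n-1).
For n = 16: 16 * 2^15 = 16 * 32768 = 524288.

524288


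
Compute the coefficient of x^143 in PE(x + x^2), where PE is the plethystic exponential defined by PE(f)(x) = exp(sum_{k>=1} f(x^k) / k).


With f(x) = x + x^2, the exponent is sum_{k>=1} (x^k + x^(2k)) / k = -ln(1 - x) - ln(1 - x^2). Exponentiating:
PE(x + x^2) = 1 / ((1 - x)(1 - x^2)).
This is the generating function for partitions of n into parts of size 1 or 2. The number of 2's can be any j in 0..71, and the rest are 1's, so
[x^143] = floor(143/2) + 1 = 72.

72


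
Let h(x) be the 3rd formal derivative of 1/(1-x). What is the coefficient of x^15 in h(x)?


Differentiating 3 times: d^3/dx^3 [1/(1-x)] = 3!/(1-x)^4.
The expansion 1/(1-x)^4 = sum_{k>=0} C(k+3, 3) x^k, so the coefficient of x^n in 3!/(1-x)^4 is 3! * C(n+3, 3).
For n = 15: 6 * C(18, 3) = 6 * 816 = 4896

4896


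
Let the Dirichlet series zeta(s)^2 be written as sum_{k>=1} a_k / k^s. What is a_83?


The Dirichlet convolution of the constant function 1 with itself gives (1 * 1)(k) = sum_{d | k} 1 = d(k), the number of positive divisors of k.
Since zeta(s) = sum_{k>=1} 1/k^s, we have zeta(s)^2 = sum_{k>=1} d(k)/k^s, so a_k = d(k).
For k = 83: the divisors are 1, 83.
Count = 2.

2


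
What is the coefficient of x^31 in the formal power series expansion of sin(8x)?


The Maclaurin series is sin(t) = sum_{k>=0} (-1)^k t^(2k+1) / (2k+1)!, so substituting t = 8x, only odd powers of x are nonzero, with coefficient of x^(2k+1) equal to (-1)^k 8^(2k+1) / (2k+1)!.
Write 31 = 2*15 + 1, giving the coefficient (-1)^15 * 8^31 / 31! = -9903520314283042199192993792/8222838654177922817725562880000000 = -147573952589676412928/122529844256906551386796875.

-147573952589676412928/122529844256906551386796875


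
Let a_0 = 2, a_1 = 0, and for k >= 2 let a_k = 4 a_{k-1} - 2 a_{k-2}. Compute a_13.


Iterating the recurrence forward:
a_0 = 2
a_1 = 0
a_2 = 4*0 - 2*2 = -4
a_3 = 4*-4 - 2*0 = -16
a_4 = 4*-16 - 2*-4 = -56
a_5 = 4*-56 - 2*-16 = -192
a_6 = 4*-192 - 2*-56 = -656
a_7 = 4*-656 - 2*-192 = -2240
a_8 = 4*-2240 - 2*-656 = -7648
a_9 = 4*-7648 - 2*-2240 = -26112
a_10 = 4*-26112 - 2*-7648 = -89152
a_11 = 4*-89152 - 2*-26112 = -304384
a_12 = 4*-304384 - 2*-89152 = -1039232
a_13 = 4*-1039232 - 2*-304384 = -3548160
So a_13 = -3548160.

-3548160


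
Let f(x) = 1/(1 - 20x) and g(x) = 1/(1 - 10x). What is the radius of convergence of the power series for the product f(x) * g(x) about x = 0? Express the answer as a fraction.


The radius of 1/(1 - 20x) is 1/20 (nearest singularity at x = 1/20), and the radius of 1/(1 - 10x) is 1/10.
The product f(x)*g(x) = 1/((1 - 20x)(1 - 10x)) has singularities at both 1/20 and 1/10, so its radius of convergence is the distance to the nearest one:
min(1/20, 1/10) = 1/20.

1/20


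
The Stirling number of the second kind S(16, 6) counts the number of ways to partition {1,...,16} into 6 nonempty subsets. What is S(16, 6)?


Using the explicit formula S(n,k) = (1/k!) sum_{j=0}^{k} (-1)^(k-j) C(k,j) j^n:
S(16, 6) = 2734926558
Equivalently, S(n,k) is n! times the coefficient of x^n in the EGF (e^x - 1)^k / k!.

2734926558


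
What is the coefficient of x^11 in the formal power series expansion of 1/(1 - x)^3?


The expansion 1/(1 - x)^r = sum_{k>=0} C(k + r - 1, r - 1) x^k follows from the multiset / negative-binomial theorem (or from repeated differentiation of the geometric series).
For r = 3 and k = 11:
C(13, 2) = 6227020800 / (2 * 39916800) = 78.

78


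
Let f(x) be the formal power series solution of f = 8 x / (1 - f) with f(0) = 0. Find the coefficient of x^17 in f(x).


Apply Lagrange inversion: f = 8 x * phi(f) with phi(t) = 1/(1 - t), so
[x^n] f = 8^n * (1/n) [t^(n-1)] phi(t)^n = 8^n * (1/n) [t^(n-1)] (1 - t)^(-n) = 8^n * (1/n) C(2n - 2, n - 1) = 8^n * C_{n-1}.
For n = 17: C_16 = C(32, 16) / 17 = 601080390/17 = 35357670.
With the 8^17 = 2251799813685248 factor, the coefficient is 2251799813685248 * 35357670 = 79618394718344482652160.

79618394718344482652160


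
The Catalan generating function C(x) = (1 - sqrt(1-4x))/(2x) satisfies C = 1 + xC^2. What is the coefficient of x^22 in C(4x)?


Substituting x -> 4x scales the n-th coefficient by 4^n, so [x^22] C(4x) = 4^22 * C_22.
C_22 = C(2*22, 22)/(23) = 2104098963720/23 = 91482563640.
So 4^22 * 91482563640 = 17592186044416 * 91482563640 = 1609378279375006586634240.

1609378279375006586634240


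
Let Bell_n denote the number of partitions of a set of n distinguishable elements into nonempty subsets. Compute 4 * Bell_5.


Bell_5 can be computed from the Bell triangle or from Dobinski's identity Bell_n = (1/e) * sum_{k>=0} k^n / k!.
Computing Bell_5 = 52.
Then 4 * 52 = 208.

208


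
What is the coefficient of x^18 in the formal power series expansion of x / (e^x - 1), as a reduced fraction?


The exponential generating function for Bernoulli numbers is
x / (e^x - 1) = sum_{k>=0} B_k x^k / k!.
So the coefficient of x^18 in x / (e^x - 1) is B_18 / 18!.
Computing: B_18 = 43867/798, 18! = 6402373705728000, giving
43867/798 / 6402373705728000 = 43867/5109094217170944000.

43867/5109094217170944000


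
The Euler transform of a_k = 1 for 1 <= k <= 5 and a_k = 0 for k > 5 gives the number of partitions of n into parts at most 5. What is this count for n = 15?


Partitions of 15 into parts at most 5:
Using generating function (1-x)^(-1)(1-x^2)^(-1)...(1-x^5)^(-1),
the coefficient of x^15 = 84

84


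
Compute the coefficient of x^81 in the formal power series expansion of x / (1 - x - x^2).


Let f(x) = sum_{k>=0} a_k x^k. Multiplying f(x) * (1 - x - x^2) = x and matching coefficients gives a_0 = 0, a_1 = 1, and a_k = a_{k-1} + a_{k-2} for k >= 2. These are the Fibonacci numbers F_k.
Iterating from F_0 = 0, F_1 = 1:
F_0=0, F_1=1, F_2=1, F_3=2, F_4=3, F_5=5, F_6=8, F_7=13, F_8=21, F_9=34, ...
F_81 = 37889062373143906.

37889062373143906


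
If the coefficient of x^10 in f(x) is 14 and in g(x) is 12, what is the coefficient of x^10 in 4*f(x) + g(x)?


Scalar multiplication scales coefficients: 4 * 14 = 56.
Then add the g coefficient: 56 + 12
= 68

68


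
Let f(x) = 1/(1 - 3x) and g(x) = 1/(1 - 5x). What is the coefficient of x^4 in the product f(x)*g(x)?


The coefficient of x^n in f*g is the Cauchy product: sum_{k=0}^{n} a^k * b^(n-k).
With a=3, b=5, n=4:
sum_{k=0}^{4} 3^k * 5^(4-k)
= 1441

1441


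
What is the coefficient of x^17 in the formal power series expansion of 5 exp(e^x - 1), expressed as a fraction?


exp(e^x - 1) is the exponential generating function for the Bell numbers Bell_k: exp(e^x - 1) = sum_{k>=0} Bell_k x^k / k!.
So the coefficient of x^17 in 5 exp(e^x - 1) is 5 Bell_17 / 17!.
Computing: Bell_17 = 82864869804 and 17! = 355687428096000, giving
5 * 82864869804/355687428096000 = 255755771/219560140800.

255755771/219560140800


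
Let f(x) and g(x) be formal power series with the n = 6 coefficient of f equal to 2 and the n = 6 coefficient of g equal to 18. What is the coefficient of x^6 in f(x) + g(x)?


Addition of formal power series is termwise.
The coefficient of x^6 in f + g = 2 + 18
= 20

20


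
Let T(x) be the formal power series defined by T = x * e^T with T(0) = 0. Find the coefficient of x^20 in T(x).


Apply the Lagrange inversion formula: if T = x * phi(T) with phi(t) = e^t, then
[x^n] T = (1/n) [t^(n-1)] phi(t)^n = (1/n) [t^(n-1)] e^(n t) = (1/n) * n^(n-1) / (n-1)! = n^(n-1) / n!.
When c = 1 this is the Cayley count of rooted labeled trees on n vertices, divided by n!.
For n = 20: 20^19 / 20! = 5242880000000000000000000/2432902008176640000 = 32000000000000000/14849255421.

32000000000000000/14849255421


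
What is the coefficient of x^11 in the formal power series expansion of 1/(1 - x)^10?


The negative binomial / multiset identity is
1/(1 - x)^r = sum_{k>=0} C(k + r - 1, r - 1) x^k.
Here r = 10 and k = 11, so the coefficient is
C(11 + 9, 9) = C(20, 9)
= 167960

167960


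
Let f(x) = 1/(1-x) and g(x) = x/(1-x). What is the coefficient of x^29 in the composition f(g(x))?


First simplify the composition: f(g(x)) = 1/(1 - x/(1-x)) = (1-x)/((1-x) - x) = (1-x)/(1-2x).
Now extract the coefficient. Write (1-x)/(1-2x) = 1/(1-2x) - x/(1-2x).
The coefficient of x^n in 1/(1-2x) is 2^n, and in x/(1-2x) is 2^(n-1) (for n >= 1).
So the coefficient of x^29 is 2^29 - 2^28 = 536870912 - 268435456 = 268435456.

268435456


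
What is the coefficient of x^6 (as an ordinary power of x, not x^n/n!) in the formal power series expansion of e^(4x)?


The exponential series is e^y = sum_{k>=0} y^k / k!. Substituting y = 4x gives
e^(4x) = sum_{k>=0} 4^k x^k / k!.
So the coefficient of x^n is a^n/n! with a = 4, n = 6:
4^6 / 6! = 4096/720 = 256/45

256/45


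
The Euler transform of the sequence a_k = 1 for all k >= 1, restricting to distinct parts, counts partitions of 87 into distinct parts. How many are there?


Partitions of 87 into distinct parts can be computed via generating function.
Product (1+x)(1+x^2)(1+x^3)...
The coefficient of x^87 = 145578

145578


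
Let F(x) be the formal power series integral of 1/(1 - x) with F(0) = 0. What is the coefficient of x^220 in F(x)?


1/(1 - x) = sum_{k>=0} x^k. Integrating termwise and using F(0) = 0 gives
F(x) = sum_{k>=0} x^(k+1) / (k+1) = sum_{m>=1} x^m / m = -ln(1 - x).
So the coefficient of x^220 is 1/220 = 1/220.

1/220


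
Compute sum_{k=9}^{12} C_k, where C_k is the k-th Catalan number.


C_9 through C_12: 4862, 16796, 58786, 208012
Sum = 4862 + 16796 + 58786 + 208012
= 288456

288456


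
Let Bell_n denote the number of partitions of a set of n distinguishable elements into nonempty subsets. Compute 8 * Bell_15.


Bell_15 can be computed from the Bell triangle or from Dobinski's identity Bell_n = (1/e) * sum_{k>=0} k^n / k!.
Computing Bell_15 = 1382958545.
Then 8 * 1382958545 = 11063668360.

11063668360


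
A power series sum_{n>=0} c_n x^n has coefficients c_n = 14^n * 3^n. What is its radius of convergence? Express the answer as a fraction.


By the root test (Cauchy-Hadamard), the radius is R = 1 / limsup_n |c_n|^(1/n).
Here |c_n|^(1/n) = (14^n * 3^n)^(1/n) = 14 * 3 = 42 for all n.
So R = 1/42 = 1/42.

1/42


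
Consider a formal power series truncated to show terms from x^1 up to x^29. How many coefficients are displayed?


From x^1 to x^29 inclusive, the count is 29 - 1 + 1 = 29.

29


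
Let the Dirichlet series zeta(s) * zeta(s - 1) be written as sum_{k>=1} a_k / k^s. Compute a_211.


Convolution gives a_k = sum_{d | k} d * 1 = sum_{d | k} d = sigma(k), the sum of positive divisors of k.
For k = 211, the divisors are 1, 211, so
sigma(211) = 1 + 211 = 212.

212


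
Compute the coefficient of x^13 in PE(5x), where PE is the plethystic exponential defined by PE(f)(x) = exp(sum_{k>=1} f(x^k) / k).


With f(x) = 5x, the exponent is sum_{k>=1} 5 x^k / k = 5 * (-ln(1 - x)). Exponentiating:
PE(5x) = exp(-5 ln(1 - x)) = 1/(1 - x)^5.
By the negative binomial expansion, [x^n] 1/(1 - x)^5 = C(n + 4, 4).
For n = 13: C(17, 4) = 2380.

2380


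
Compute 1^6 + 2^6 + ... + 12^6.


This power sum has a closed form given by Faulhaber's formula
sum_{k=1}^{m} k^p = (1 / (p + 1)) * sum_{j=0}^{p} C(p + 1, j) B_j m^(p + 1 - j),
but for small m direct computation is fastest:
1 + 64 + 729 + 4096 + 15625 + 46656 + 117649 + 262144 + 531441 + 1000000 + 1771561 + 2985984 = 6735950.

6735950


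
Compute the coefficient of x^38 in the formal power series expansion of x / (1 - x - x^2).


Let f(x) = sum_{k>=0} a_k x^k. Multiplying f(x) * (1 - x - x^2) = x and matching coefficients gives a_0 = 0, a_1 = 1, and a_k = a_{k-1} + a_{k-2} for k >= 2. These are the Fibonacci numbers F_k.
Iterating from F_0 = 0, F_1 = 1:
F_0=0, F_1=1, F_2=1, F_3=2, F_4=3, F_5=5, F_6=8, F_7=13, F_8=21, F_9=34, ...
F_38 = 39088169.

39088169


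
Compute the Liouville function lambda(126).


The Liouville function is lambda(k) = (-1)^Omega(k), where Omega(k) counts the prime factors of k with multiplicity.
Factoring: 126 = 2 * 3 * 3 * 7, so Omega(126) = 4.
lambda(126) = (-1)^4 = 1.

1


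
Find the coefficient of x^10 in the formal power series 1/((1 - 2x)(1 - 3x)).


By partial fractions or Cauchy convolution:
The coefficient equals sum_{k=0}^{10} 2^k * 3^(10-k).
= 175099

175099


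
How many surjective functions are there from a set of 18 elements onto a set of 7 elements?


By inclusion-exclusion on which target elements are missed, the number of surjections from an n-set onto a k-set is
surj(n, k) = sum_{j=0}^{k} (-1)^j C(k, j) (k - j)^n.
Equivalently surj(n, k) = k! * S(n, k), where S(n, k) is the Stirling number of the second kind.
For n = 18, k = 7:
S(18, 7) = 197462483400, so
surj = 7! * 197462483400 = 5040 * 197462483400 = 995210916336000.

995210916336000


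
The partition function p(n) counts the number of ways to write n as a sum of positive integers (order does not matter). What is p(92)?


Using the generating function prod_{k>=1} 1/(1-x^k), we compute p(92).
By dynamic programming over parts 1 through 92:
p(92) = 72533807

72533807


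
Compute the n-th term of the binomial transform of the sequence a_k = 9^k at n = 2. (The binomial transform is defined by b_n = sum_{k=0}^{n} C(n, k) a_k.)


With a_k = 9^k, b_n = sum_{k=0}^{n} C(n, k) 9^k = (1 + 9)^n by the binomial theorem.
For n = 2: (1 + 9)^2 = 10^2 = 100.

100


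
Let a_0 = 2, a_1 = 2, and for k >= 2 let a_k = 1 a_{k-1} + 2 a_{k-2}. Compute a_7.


Iterating the recurrence forward:
a_0 = 2
a_1 = 2
a_2 = 1*2 + 2*2 = 6
a_3 = 1*6 + 2*2 = 10
a_4 = 1*10 + 2*6 = 22
a_5 = 1*22 + 2*10 = 42
a_6 = 1*42 + 2*22 = 86
a_7 = 1*86 + 2*42 = 170
So a_7 = 170.

170


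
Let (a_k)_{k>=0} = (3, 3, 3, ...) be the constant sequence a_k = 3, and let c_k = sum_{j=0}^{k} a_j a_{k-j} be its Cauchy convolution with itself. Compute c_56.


Since a_j = 3 for all j >= 0, the convolution sum becomes
c_k = sum_{j=0}^{k} 3 * 3 = 9 * (k + 1).
Equivalently, the generating function of (a_k) is 3/(1 - x) and its square is 9/(1 - x)^2 = sum_{k>=0} 9(k + 1) x^k.
For k = 56: 9 * 57 = 513.

513


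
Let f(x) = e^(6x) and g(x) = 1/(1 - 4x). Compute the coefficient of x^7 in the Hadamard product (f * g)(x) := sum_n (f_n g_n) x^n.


Expanding: f_k = 6^k/k! (from e^(6x)) and g_k = 4^k (from 1/(1 - 4x)). So the Hadamard coefficient (f * g)_k = 6^k 4^k / k! = (24)^k / k!.
For k = 7: 24^7/7! = 4586471424/5040 = 31850496/35.

31850496/35
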